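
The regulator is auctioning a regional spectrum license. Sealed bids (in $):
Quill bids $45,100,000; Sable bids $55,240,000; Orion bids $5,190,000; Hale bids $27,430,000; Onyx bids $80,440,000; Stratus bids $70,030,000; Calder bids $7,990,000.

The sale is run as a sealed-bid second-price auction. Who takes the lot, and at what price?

Onyx pays $70,030,000

Rule: the highest bidder wins and pays the second-highest bid.
Bids ranked: 80,440,000 (Onyx) > 70,030,000 (Stratus) > 55,240,000 (Sable) > 45,100,000 (Quill) > 27,430,000 (Hale) > 7,990,000 (Calder) > …
Second-price: Onyx pays Stratus's bid of $70,030,000.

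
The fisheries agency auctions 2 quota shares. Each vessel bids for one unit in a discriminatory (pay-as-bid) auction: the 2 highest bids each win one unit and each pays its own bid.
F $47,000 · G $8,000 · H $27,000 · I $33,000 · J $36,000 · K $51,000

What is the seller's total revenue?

Ordering the bids: 51,000 (K), 47,000 (F), 36,000 (J), 33,000 (I), …
Top 2: K, F.
Total revenue = 51,000 + 47,000 = $98,000.

Total revenue: $98,000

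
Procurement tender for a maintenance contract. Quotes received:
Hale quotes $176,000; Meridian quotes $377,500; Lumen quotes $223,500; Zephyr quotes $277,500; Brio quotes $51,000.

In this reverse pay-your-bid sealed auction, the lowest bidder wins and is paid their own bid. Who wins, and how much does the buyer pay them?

Brio is paid $51,000

Sorting bids: 51,000 (Brio) < 176,000 (Hale) < 223,500 (Lumen) < 277,500 (Zephyr) < 377,500 (Meridian)
Brio is lowest → is paid own bid, $51,000.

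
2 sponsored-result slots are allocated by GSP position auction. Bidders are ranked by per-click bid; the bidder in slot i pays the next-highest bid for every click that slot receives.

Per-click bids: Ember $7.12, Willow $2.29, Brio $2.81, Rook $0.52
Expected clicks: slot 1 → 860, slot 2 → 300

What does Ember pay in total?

Ember pays $2416.60

Per-click bids in order: $7.12 (Ember) > $2.81 (Brio) > $2.29 (Willow) > …
Ember holds slot 1 → pays next bid $2.81 × 860 clicks = $2416.60.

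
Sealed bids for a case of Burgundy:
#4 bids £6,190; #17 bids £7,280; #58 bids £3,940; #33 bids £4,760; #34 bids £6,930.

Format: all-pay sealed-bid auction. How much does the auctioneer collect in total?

Bids in order: 7,280 (#17) > 6,930 (#34) > 6,190 (#4) > 4,760 (#33) > 3,940 (#58)
#17 wins with the top bid; all bids are sunk regardless.
Every bidder forfeits their bid regardless of winning.
Revenue = 6,190 + 7,280 + 3,940 + 4,760 + 6,930 = £29,100.

Total revenue: £29,100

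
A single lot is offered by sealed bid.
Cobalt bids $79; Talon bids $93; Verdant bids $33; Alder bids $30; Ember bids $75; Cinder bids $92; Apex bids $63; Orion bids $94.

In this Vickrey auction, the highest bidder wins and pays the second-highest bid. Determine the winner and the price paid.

Sorting bids: 94 (Orion) > 93 (Talon) > 92 (Cinder) > 79 (Cobalt) > 75 (Ember) > 63 (Apex) > …
Orion is highest; pays the second-highest bid, $93.

Orion pays $93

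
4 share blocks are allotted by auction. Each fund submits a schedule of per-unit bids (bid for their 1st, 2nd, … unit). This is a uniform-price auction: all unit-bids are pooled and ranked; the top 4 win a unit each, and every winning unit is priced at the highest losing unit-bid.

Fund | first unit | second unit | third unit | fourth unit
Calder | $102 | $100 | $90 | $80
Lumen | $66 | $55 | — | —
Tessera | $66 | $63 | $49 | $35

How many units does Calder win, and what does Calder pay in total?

All unit-bids, highest first — top 4: 102 (Calder-1), 100 (Calder-2), 90 (Calder-3), 80 (Calder-4)
Highest rejected unit-bid = $66.
Calder wins 4 unit(s) at $66 each.

Calder: 4 units, pays $264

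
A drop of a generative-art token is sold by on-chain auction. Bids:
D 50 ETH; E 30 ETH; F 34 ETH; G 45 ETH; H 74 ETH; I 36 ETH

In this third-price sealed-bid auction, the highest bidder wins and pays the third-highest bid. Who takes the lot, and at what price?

H pays 45 ETH

Bids in order: 74 (H) > 50 (D) > 45 (G) > 36 (I) > 34 (F) > 30 (E)
H is highest; pays the third-highest bid, 45 ETH.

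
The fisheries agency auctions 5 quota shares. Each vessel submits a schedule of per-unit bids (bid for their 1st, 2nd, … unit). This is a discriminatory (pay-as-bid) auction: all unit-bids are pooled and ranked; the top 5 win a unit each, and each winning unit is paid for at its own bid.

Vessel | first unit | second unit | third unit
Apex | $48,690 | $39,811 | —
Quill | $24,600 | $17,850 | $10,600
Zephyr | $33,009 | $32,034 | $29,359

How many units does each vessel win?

Pooled unit-bids ranked (top 5): 48,690 (Apex-1), 39,811 (Apex-2), 33,009 (Zephyr-1), 32,034 (Zephyr-2), 29,359 (Zephyr-3)
Next rejected bid: $24,600 (not a price — pay-as-bid).
Allocation: Apex 2, Zephyr 3.

Apex 2, Zephyr 3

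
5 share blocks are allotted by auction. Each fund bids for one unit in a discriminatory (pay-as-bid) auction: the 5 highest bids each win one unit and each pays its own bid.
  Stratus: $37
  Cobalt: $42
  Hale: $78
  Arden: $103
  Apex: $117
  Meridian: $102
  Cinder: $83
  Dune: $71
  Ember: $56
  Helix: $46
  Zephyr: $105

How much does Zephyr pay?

Zephyr pays $105

Ordering the bids: 117 (Apex), 105 (Zephyr), 103 (Arden), 102 (Meridian), 83 (Cinder), 78 (Hale), 71 (Dune), …
Top 5: Apex, Zephyr, Arden, Meridian, Cinder.
Zephyr wins → own bid $105.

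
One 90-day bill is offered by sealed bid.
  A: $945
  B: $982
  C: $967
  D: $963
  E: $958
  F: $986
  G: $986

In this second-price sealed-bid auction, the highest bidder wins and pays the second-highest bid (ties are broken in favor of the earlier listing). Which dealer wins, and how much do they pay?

Bids in order: 986 (F) > 986 (G) > 982 (B) > 967 (C) > 963 (D) > 958 (E) > …
F and G tie at $986; tie-break gives it to F.
Second-price: F pays G's bid of $986.

F pays $986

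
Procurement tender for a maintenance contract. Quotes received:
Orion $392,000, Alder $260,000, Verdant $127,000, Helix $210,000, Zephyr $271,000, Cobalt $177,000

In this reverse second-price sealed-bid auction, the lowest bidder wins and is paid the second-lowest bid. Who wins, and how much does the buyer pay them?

Verdant is paid $177,000

Reverse second-price sealed-bid auction: the lowest bidder wins and is paid the second-lowest bid.
Bids ranked: 127,000 (Verdant) < 177,000 (Cobalt) < 210,000 (Helix) < 260,000 (Alder) < 271,000 (Zephyr) < 392,000 (Orion)
Verdant is lowest; is paid the second-lowest bid, $177,000.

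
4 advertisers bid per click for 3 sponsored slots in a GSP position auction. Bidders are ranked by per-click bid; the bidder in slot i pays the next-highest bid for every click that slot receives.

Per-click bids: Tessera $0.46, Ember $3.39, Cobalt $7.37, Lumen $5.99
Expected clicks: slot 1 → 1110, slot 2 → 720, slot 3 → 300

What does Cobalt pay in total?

Per-click bids in order: $7.37 (Cobalt) > $5.99 (Lumen) > $3.39 (Ember) > $0.46 (Tessera)
Cobalt holds slot 1 → pays next bid $5.99 × 1110 clicks = $6648.90.

Cobalt pays $6648.90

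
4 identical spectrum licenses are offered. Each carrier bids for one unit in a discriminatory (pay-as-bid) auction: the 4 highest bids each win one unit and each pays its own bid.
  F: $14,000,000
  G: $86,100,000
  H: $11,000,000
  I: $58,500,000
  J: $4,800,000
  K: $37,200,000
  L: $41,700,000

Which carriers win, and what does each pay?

G $86,100,000, I $58,500,000, L $41,700,000, K $37,200,000

Sorting: 86,100,000 (G), 58,500,000 (I), 41,700,000 (L), 37,200,000 (K), 14,000,000 (F), 11,000,000 (H), …
Top 4: G, I, L, K.
Each winner pays its own bid: G $86,100,000, I $58,500,000, L $41,700,000, K $37,200,000.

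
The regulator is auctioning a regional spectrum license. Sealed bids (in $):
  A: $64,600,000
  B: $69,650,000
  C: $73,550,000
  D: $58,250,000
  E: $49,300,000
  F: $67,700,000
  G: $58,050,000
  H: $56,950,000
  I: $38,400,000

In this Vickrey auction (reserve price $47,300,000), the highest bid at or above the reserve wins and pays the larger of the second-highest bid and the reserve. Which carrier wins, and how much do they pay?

C pays $69,650,000

Bids ranked: 73,550,000 (C) > 69,650,000 (B) > 67,700,000 (F) > 64,600,000 (A) > 58,250,000 (D) > 58,050,000 (G) > …
C has the top bid at or above the reserve ($73,550,000).
max(second-highest $69,650,000, reserve $47,300,000) = $69,650,000; the reserve does not bind.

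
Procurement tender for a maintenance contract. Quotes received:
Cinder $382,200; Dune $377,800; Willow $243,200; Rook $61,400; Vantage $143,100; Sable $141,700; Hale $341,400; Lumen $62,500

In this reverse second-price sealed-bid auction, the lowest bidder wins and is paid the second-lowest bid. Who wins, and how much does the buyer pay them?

Rook is paid $62,500

Sorting bids: 61,400 (Rook) < 62,500 (Lumen) < 141,700 (Sable) < 143,100 (Vantage) < 243,200 (Willow) < 341,400 (Hale) < …
Rook is lowest; is paid the second-lowest bid, $62,500.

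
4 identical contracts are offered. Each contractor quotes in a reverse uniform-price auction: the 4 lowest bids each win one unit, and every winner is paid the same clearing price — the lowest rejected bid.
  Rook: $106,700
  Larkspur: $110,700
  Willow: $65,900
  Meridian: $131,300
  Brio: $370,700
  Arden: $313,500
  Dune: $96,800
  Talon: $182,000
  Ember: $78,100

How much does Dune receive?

Ordering the bids: 65,900 (Willow), 78,100 (Ember), 96,800 (Dune), 106,700 (Rook), 110,700 (Larkspur), 131,300 (Meridian), …
Lowest 4: Willow, Ember, Dune, Rook.
Lowest unsuccessful bid: $110,700 → clearing price.
Dune wins → is paid $110,700.

Dune is paid $110,700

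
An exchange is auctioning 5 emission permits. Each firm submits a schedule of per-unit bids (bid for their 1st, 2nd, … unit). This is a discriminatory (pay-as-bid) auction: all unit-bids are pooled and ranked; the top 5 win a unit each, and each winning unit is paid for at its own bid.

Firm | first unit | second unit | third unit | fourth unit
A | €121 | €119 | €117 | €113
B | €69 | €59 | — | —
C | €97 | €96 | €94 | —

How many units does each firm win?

Merging the schedules and taking the best 5: 121 (A-1), 119 (A-2), 117 (A-3), 113 (A-4), 97 (C-1)
Next rejected bid: €96 (not a price — pay-as-bid).
Allocation: A 4, C 1.

A 4, C 1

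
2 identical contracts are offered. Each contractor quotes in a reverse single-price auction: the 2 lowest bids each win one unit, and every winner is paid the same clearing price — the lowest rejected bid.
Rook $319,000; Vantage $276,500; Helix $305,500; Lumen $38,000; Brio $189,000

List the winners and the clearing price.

Lumen, Brio; each is paid $276,500

Bids ranked low→high: 38,000 (Lumen), 189,000 (Brio), 276,500 (Vantage), 305,500 (Helix), …
Lowest 2: Lumen, Brio.
Clearing price = lowest rejected bid = $276,500.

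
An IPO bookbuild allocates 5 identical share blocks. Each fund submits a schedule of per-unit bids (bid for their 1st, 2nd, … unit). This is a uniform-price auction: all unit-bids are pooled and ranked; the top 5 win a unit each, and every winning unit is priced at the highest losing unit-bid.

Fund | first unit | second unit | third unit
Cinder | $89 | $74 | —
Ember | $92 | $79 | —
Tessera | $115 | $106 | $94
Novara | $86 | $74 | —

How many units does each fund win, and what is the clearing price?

All unit-bids, highest first — top 5: 115 (Tessera-1), 106 (Tessera-2), 94 (Tessera-3), 92 (Ember-1), 89 (Cinder-1)
The (k+1)-th unit-bid is $86.
Allocation: Cinder 1, Ember 1, Tessera 3.

Cinder 1, Ember 1, Tessera 3; clearing price $86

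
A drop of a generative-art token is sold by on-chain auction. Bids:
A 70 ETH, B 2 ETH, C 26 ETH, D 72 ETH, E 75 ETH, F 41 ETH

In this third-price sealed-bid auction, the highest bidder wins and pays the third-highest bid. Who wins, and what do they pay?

E pays 70 ETH

Third-price sealed-bid auction: the highest bidder wins and pays the third-highest bid.
Bids ranked: 75 (E) > 72 (D) > 70 (A) > 41 (F) > 26 (C) > 2 (B)
E is highest; pays the third-highest bid, 70 ETH.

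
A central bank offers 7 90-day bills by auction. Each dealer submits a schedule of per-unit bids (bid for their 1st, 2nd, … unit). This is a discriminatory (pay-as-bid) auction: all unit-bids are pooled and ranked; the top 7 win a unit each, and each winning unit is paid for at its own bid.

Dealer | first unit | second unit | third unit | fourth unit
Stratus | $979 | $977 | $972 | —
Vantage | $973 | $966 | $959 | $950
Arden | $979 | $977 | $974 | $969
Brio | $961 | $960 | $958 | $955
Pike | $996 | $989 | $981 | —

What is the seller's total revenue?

All unit-bids, highest first — top 7: 996 (Pike-1), 989 (Pike-2), 981 (Pike-3), 979 (Stratus-1), 979 (Arden-1), 977 (Stratus-2), 977 (Arden-2)
Next rejected bid: $974 (not a price — pay-as-bid).
Each winning unit pays its own bid.
Revenue = 996 + 989 + 981 + 979 + 979 + 977 + 977 = $6,878.

Total revenue: $6,878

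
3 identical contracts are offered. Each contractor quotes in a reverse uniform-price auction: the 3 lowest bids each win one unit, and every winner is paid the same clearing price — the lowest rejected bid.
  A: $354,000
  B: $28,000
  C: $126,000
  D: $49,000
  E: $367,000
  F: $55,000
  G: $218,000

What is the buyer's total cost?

Total cost: $378,000

Ordering the bids: 28,000 (B), 49,000 (D), 55,000 (F), 126,000 (C), 218,000 (G), …
Winners (3 units): B, D, F.
Clearing price = lowest rejected bid = $126,000.
Total cost = 3 × $126,000 = $378,000.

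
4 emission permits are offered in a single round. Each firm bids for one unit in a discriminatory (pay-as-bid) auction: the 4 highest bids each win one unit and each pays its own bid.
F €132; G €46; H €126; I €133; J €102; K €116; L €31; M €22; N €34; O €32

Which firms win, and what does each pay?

I €133, F €132, H €126, K €116

Sorting: 133 (I), 132 (F), 126 (H), 116 (K), 102 (J), 46 (G), …
The 4 highest are I, F, H, K.
Each winner pays its own bid: I €133, F €132, H €126, K €116.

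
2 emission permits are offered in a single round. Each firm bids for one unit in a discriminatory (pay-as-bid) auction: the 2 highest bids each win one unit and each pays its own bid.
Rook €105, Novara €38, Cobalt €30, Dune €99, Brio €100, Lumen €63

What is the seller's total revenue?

Bids ranked high→low: 105 (Rook), 100 (Brio), 99 (Dune), 63 (Lumen), …
The 2 highest are Rook, Brio.
Total revenue = 105 + 100 = €205.

Total revenue: €205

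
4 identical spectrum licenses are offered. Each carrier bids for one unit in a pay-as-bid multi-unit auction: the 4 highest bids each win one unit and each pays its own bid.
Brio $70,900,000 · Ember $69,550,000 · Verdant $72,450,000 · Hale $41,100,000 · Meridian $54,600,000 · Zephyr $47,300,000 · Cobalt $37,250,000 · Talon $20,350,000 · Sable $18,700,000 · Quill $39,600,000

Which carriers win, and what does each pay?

Verdant $72,450,000, Brio $70,900,000, Ember $69,550,000, Meridian $54,600,000

Ordering the bids: 72,450,000 (Verdant), 70,900,000 (Brio), 69,550,000 (Ember), 54,600,000 (Meridian), 47,300,000 (Zephyr), 41,100,000 (Hale), …
Top 4: Verdant, Brio, Ember, Meridian.
Each winner pays its own bid: Verdant $72,450,000, Brio $70,900,000, Ember $69,550,000, Meridian $54,600,000.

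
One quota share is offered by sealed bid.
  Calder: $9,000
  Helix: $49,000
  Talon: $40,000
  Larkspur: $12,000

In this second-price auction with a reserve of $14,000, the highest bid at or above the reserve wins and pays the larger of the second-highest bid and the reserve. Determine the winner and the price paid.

Sorting bids: 49,000 (Helix) > 40,000 (Talon) > 12,000 (Larkspur) > 9,000 (Calder)
Helix has the top bid at or above the reserve ($49,000).
Second-highest bid $40,000 exceeds the reserve $14,000 → payment $40,000.

Helix pays $40,000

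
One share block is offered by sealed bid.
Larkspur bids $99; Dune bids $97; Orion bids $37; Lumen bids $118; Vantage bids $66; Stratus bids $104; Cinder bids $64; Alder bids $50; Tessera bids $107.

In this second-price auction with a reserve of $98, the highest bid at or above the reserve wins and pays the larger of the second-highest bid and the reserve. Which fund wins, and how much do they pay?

Lumen pays $107

Bids ranked: 118 (Lumen) > 107 (Tessera) > 104 (Stratus) > 99 (Larkspur) > 97 (Dune) > 66 (Vantage) > …
Lumen has the top bid at or above the reserve ($118).
max(second-highest $107, reserve $98) = $107; the reserve does not bind.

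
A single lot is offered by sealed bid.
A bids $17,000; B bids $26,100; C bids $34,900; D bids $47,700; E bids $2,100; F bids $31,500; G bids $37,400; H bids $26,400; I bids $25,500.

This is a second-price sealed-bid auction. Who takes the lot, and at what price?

Sorting bids: 47,700 (D) > 37,400 (G) > 34,900 (C) > 31,500 (F) > 26,400 (H) > 26,100 (B) > …
D wins with the highest bid; price is set by the runner-up at $37,400.

D pays $37,400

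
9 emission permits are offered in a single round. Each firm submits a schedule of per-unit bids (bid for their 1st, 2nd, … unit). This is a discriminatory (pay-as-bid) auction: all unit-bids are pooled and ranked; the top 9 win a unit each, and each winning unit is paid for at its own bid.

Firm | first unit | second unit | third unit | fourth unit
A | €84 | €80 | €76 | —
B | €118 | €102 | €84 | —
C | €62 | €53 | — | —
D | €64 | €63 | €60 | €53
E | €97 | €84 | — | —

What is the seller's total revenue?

Merging the schedules and taking the best 9: 118 (B-1), 102 (B-2), 97 (E-1), 84 (A-1), 84 (B-3), 84 (E-2), 80 (A-2), 76 (A-3), 64 (D-1)
Next rejected bid: €63 (not a price — pay-as-bid).
Each winning unit pays its own bid.
Revenue = 118 + 102 + 97 + 84 + 84 + 84 + 80 + 76 + 64 = €789.

Total revenue: €789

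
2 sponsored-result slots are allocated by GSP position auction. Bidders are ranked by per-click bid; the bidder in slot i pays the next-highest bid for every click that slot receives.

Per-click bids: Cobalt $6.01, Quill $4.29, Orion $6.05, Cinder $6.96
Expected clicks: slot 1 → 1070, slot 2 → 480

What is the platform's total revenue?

Ranked by bid: $6.96 (Cinder) > $6.05 (Orion) > $6.01 (Cobalt) > …
Slot 1: Cinder pays $6.05 × 1070 = $6473.50
Slot 2: Orion pays $6.01 × 480 = $2884.80
Total = $9358.30

Total revenue: $9358.30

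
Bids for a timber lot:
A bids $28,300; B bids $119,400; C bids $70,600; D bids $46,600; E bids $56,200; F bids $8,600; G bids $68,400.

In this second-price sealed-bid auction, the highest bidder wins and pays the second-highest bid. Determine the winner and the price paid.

Bids ranked: 119,400 (B) > 70,600 (C) > 68,400 (G) > 56,200 (E) > 46,600 (D) > 28,300 (A) > …
B is highest; pays the second-highest bid, $70,600.

B pays $70,600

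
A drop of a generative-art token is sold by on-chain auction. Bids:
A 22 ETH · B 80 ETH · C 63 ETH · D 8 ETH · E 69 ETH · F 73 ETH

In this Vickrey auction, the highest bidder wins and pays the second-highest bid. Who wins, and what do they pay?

Sorting bids: 80 (B) > 73 (F) > 69 (E) > 63 (C) > 22 (A) > 8 (D)
B is highest; pays the second-highest bid, 73 ETH.

B pays 73 ETH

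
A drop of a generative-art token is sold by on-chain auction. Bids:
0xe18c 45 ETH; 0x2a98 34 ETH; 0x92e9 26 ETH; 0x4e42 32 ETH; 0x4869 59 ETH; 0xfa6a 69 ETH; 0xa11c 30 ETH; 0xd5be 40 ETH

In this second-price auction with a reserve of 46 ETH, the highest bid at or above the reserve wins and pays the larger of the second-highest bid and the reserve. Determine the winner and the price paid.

0xfa6a pays 59 ETH

Rule: the highest bid at or above the reserve wins and pays the larger of the second-highest bid and the reserve.
Sorting bids: 69 (0xfa6a) > 59 (0x4869) > 45 (0xe18c) > 40 (0xd5be) > 34 (0x2a98) > 32 (0x4e42) > …
Highest eligible bid: 0xfa6a at 69 ETH.
Second-highest bid 59 ETH exceeds the reserve 46 ETH → payment 59 ETH.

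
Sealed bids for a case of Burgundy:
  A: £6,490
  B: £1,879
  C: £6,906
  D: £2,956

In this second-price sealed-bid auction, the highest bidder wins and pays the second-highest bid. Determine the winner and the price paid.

C pays £6,490

Bids ranked: 6,906 (C) > 6,490 (A) > 2,956 (D) > 1,879 (B)
Second-price: C pays A's bid of £6,490.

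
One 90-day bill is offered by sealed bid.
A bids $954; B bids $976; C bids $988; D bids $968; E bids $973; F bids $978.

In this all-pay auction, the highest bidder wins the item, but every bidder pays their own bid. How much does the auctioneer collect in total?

All-pay auction: the highest bidder wins the item, but every bidder pays their own bid.
Sorting bids: 988 (C) > 978 (F) > 976 (B) > 973 (E) > 968 (D) > 954 (A)
C wins with the top bid; all bids are sunk regardless.
Every bidder forfeits their bid regardless of winning.
Revenue = 954 + 976 + 988 + 968 + 973 + 978 = $5,837.

Total revenue: $5,837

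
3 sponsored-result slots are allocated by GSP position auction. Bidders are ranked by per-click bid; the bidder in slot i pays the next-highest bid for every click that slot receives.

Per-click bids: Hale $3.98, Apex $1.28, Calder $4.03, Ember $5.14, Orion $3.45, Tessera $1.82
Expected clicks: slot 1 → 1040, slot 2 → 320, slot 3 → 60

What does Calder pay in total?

Calder pays $1273.60

Ranked by bid: $5.14 (Ember) > $4.03 (Calder) > $3.98 (Hale) > $3.45 (Orion) > …
Calder holds slot 2 → pays next bid $3.98 × 320 clicks = $1273.60.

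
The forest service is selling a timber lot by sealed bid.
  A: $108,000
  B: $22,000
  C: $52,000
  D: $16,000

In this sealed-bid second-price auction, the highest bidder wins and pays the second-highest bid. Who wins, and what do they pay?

A pays $52,000

Bids ranked: 108,000 (A) > 52,000 (C) > 22,000 (B) > 16,000 (D)
Second-price: A pays C's bid of $52,000.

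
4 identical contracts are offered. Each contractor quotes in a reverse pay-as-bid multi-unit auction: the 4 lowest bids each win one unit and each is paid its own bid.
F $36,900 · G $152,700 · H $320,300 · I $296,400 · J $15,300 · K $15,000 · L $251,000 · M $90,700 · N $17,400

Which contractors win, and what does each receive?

Ordering the bids: 15,000 (K), 15,300 (J), 17,400 (N), 36,900 (F), 90,700 (M), 152,700 (G), …
Lowest 4: K, J, N, F.
Each winner is paid its own bid: K $15,000, J $15,300, N $17,400, F $36,900.

K $15,000, J $15,300, N $17,400, F $36,900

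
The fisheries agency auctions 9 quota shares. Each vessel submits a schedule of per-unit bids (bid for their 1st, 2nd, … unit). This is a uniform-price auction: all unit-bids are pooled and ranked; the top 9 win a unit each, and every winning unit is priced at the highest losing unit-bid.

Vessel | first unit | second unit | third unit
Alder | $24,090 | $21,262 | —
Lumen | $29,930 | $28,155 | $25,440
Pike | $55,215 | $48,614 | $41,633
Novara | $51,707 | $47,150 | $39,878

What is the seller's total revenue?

Total revenue: $216,810

Pooled unit-bids ranked (top 9): 55,215 (Pike-1), 51,707 (Novara-1), 48,614 (Pike-2), 47,150 (Novara-2), 41,633 (Pike-3), 39,878 (Novara-3), 29,930 (Lumen-1), 28,155 (Lumen-2), 25,440 (Lumen-3)
Highest rejected unit-bid = $24,090.
Allocation: Lumen 3, Novara 3, Pike 3. Every unit priced at $24,090.
Revenue = 9 × 24,090 = $216,810.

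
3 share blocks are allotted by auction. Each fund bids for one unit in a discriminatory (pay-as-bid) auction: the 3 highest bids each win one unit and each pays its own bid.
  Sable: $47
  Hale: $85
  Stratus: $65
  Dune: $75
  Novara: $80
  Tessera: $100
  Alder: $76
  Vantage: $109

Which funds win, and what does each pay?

Bids ranked high→low: 109 (Vantage), 100 (Tessera), 85 (Hale), 80 (Novara), 76 (Alder), …
Top 3: Vantage, Tessera, Hale.
Each winner pays its own bid: Vantage $109, Tessera $100, Hale $85.

Vantage $109, Tessera $100, Hale $85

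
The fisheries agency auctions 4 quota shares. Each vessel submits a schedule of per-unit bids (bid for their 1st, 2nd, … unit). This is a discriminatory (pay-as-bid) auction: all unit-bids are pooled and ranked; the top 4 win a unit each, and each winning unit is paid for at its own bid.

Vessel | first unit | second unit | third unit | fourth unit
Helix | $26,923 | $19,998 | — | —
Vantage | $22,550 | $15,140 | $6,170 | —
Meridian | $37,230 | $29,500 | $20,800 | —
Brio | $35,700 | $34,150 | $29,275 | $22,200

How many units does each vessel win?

Merging the schedules and taking the best 4: 37,230 (Meridian-1), 35,700 (Brio-1), 34,150 (Brio-2), 29,500 (Meridian-2)
Next rejected bid: $29,275 (not a price — pay-as-bid).
Allocation: Brio 2, Meridian 2.

Brio 2, Meridian 2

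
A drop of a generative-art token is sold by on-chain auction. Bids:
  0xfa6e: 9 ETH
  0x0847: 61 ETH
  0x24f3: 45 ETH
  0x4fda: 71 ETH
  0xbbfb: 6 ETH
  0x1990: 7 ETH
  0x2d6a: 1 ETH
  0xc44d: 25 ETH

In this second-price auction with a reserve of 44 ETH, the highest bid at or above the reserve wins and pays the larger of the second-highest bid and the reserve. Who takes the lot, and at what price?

Second-price auction with a reserve of 44 ETH: the highest bid at or above the reserve wins and pays the larger of the second-highest bid and the reserve.
Bids in order: 71 (0x4fda) > 61 (0x0847) > 45 (0x24f3) > 25 (0xc44d) > 9 (0xfa6e) > 7 (0x1990) > …
0x4fda has the top bid at or above the reserve (71 ETH).
max(second-highest 61 ETH, reserve 44 ETH) = 61 ETH; the reserve does not bind.

0x4fda pays 61 ETH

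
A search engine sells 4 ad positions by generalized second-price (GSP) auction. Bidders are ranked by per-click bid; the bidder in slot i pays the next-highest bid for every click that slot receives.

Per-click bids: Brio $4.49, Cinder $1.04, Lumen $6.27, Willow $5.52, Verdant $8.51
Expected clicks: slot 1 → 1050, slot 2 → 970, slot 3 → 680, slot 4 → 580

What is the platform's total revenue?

Total revenue: $15594.30

Sorting advertisers: $8.51 (Verdant) > $6.27 (Lumen) > $5.52 (Willow) > $4.49 (Brio) > $1.04 (Cinder)
Slot 1: Verdant pays $6.27 × 1050 = $6583.50
Slot 2: Lumen pays $5.52 × 970 = $5354.40
Slot 3: Willow pays $4.49 × 680 = $3053.20
Slot 4: Brio pays $1.04 × 580 = $603.20
Total = $15594.30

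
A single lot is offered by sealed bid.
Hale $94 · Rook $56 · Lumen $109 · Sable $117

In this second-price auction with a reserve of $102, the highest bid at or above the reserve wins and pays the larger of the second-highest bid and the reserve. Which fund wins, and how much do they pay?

Bids ranked: 117 (Sable) > 109 (Lumen) > 94 (Hale) > 56 (Rook)
Sable has the top bid at or above the reserve ($117).
Second-highest bid $109 exceeds the reserve $102 → payment $109.

Sable pays $109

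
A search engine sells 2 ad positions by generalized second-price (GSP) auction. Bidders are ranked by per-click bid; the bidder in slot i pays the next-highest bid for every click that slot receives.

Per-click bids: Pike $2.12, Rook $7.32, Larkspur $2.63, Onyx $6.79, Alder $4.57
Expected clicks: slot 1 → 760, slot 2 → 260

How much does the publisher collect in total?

Sorting advertisers: $7.32 (Rook) > $6.79 (Onyx) > $4.57 (Alder) > …
Slot 1: Rook pays $6.79 × 760 = $5160.40
Slot 2: Onyx pays $4.57 × 260 = $1188.20
Total = $6348.60

Total revenue: $6348.60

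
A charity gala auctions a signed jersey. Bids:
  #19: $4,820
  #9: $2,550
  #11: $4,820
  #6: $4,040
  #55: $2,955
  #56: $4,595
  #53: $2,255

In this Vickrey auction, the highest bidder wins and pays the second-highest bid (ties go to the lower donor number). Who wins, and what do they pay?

Rule: the highest bidder wins and pays the second-highest bid.
Sorting bids: 4,820 (#11) > 4,820 (#19) > 4,595 (#56) > 4,040 (#6) > 2,955 (#55) > 2,550 (#9) > …
Tie at $4,820 → #11 wins by tie-break.
#11 is highest; pays the second-highest bid, $4,820.

#11 pays $4,820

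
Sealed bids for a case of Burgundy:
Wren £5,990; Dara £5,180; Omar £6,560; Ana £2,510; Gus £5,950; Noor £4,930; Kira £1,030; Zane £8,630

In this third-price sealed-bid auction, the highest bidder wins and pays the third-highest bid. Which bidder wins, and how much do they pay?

Zane pays £5,990

Sorting bids: 8,630 (Zane) > 6,560 (Omar) > 5,990 (Wren) > 5,950 (Gus) > 5,180 (Dara) > 4,930 (Noor) > …
Zane wins; payment is bid #3 in the ranking = £5,990.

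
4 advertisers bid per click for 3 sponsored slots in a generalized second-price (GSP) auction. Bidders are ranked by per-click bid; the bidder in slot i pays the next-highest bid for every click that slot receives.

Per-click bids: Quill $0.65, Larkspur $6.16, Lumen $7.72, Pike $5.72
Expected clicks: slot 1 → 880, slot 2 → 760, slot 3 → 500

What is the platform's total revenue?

Per-click bids in order: $7.72 (Lumen) > $6.16 (Larkspur) > $5.72 (Pike) > $0.65 (Quill)
Slot 1: Lumen pays $6.16 × 880 = $5420.80
Slot 2: Larkspur pays $5.72 × 760 = $4347.20
Slot 3: Pike pays $0.65 × 500 = $325.00
Total = $10093.00

Total revenue: $10093.00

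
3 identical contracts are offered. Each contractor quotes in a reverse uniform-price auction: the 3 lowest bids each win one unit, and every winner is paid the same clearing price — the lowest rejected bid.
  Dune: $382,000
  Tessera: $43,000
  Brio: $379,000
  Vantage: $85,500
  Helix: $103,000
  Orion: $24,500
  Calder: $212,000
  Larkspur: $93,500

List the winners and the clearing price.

Ordering the bids: 24,500 (Orion), 43,000 (Tessera), 85,500 (Vantage), 93,500 (Larkspur), 103,000 (Helix), …
The 3 lowest are Orion, Tessera, Vantage.
Lowest unsuccessful bid: $93,500 → clearing price.

Orion, Tessera, Vantage; each is paid $93,500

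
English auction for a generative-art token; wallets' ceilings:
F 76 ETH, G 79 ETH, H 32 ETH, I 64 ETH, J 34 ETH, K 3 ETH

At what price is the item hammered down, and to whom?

G wins at 76 ETH

Limits ranked: 79 (G) > 76 (F) > 64 (I) > 34 (J) > 32 (H) > 3 (K)
Bidding ends when F exits at 76 ETH; G takes it.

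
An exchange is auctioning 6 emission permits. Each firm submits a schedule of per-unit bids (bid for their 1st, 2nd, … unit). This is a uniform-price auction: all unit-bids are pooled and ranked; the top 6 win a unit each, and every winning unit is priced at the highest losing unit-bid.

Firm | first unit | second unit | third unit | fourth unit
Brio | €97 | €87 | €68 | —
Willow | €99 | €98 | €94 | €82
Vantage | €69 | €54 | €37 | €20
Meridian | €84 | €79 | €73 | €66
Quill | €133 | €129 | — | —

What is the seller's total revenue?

Total revenue: €522

Pooled unit-bids ranked (top 6): 133 (Quill-1), 129 (Quill-2), 99 (Willow-1), 98 (Willow-2), 97 (Brio-1), 94 (Willow-3)
The (k+1)-th unit-bid is €87.
Allocation: Brio 1, Quill 2, Willow 3. Every unit priced at €87.
Revenue = 6 × 87 = €522.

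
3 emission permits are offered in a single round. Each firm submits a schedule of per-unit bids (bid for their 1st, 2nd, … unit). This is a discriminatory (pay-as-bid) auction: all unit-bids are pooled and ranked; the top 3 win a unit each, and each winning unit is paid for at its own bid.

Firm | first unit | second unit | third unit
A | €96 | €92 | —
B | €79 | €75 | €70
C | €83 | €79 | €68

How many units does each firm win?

A 2, C 1

All unit-bids, highest first — top 3: 96 (A-1), 92 (A-2), 83 (C-1)
Next rejected bid: €79 (not a price — pay-as-bid).
Allocation: A 2, C 1.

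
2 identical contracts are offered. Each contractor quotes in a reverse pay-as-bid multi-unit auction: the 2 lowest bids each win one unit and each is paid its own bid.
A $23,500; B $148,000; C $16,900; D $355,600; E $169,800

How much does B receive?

Bids ranked low→high: 16,900 (C), 23,500 (A), 148,000 (B), 169,800 (E), …
Lowest 2: C, A.
B does not win → $0.

B is paid $0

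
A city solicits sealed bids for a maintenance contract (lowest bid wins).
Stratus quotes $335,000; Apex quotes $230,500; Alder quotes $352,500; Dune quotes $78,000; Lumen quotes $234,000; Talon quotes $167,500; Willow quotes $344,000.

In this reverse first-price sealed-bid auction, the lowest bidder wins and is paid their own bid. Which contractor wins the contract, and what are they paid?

Dune is paid $78,000

Bids in order: 78,000 (Dune) < 167,500 (Talon) < 230,500 (Apex) < 234,000 (Lumen) < 335,000 (Stratus) < 344,000 (Willow) < …
Dune has the lowest bid and is paid exactly that: $78,000.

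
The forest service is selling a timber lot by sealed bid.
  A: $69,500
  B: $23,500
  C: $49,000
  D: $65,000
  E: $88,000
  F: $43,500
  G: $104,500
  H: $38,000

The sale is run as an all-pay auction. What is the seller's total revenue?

Total revenue: $481,000

Bids ranked: 104,500 (G) > 88,000 (E) > 69,500 (A) > 65,000 (D) > 49,000 (C) > 43,500 (F) > …
G wins with the top bid; all bids are sunk regardless.
Every bidder forfeits their bid regardless of winning.
Revenue = 69,500 + 23,500 + 49,000 + 65,000 + 88,000 + 43,500 + 104,500 + 38,000 = $481,000.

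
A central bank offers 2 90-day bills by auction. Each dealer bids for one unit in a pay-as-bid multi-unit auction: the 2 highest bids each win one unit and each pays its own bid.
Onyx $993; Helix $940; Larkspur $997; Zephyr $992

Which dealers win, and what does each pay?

Larkspur $997, Onyx $993

Sorting: 997 (Larkspur), 993 (Onyx), 992 (Zephyr), 940 (Helix)
The 2 highest are Larkspur, Onyx.
Each winner pays its own bid: Larkspur $997, Onyx $993.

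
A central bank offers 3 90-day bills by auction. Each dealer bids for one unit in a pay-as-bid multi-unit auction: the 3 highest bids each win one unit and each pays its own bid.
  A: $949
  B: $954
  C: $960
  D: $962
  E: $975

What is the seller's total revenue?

Bids ranked high→low: 975 (E), 962 (D), 960 (C), 954 (B), 949 (A)
Winners (3 units): E, D, C.
Total revenue = 975 + 962 + 960 = $2,897.

Total revenue: $2,897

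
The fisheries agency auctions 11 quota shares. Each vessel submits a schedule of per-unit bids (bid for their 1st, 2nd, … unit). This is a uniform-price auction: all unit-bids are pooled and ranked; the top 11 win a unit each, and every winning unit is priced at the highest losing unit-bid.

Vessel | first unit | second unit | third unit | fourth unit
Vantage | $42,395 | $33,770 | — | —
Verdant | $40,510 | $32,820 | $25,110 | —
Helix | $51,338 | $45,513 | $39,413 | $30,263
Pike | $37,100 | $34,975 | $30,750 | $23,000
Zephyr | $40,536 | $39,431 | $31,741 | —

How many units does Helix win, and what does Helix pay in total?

Pooled unit-bids ranked (top 11): 51,338 (Helix-1), 45,513 (Helix-2), 42,395 (Vantage-1), 40,536 (Zephyr-1), 40,510 (Verdant-1), 39,431 (Zephyr-2), 39,413 (Helix-3), 37,100 (Pike-1), 34,975 (Pike-2), 33,770 (Vantage-2), 32,820 (Verdant-2)
The (k+1)-th unit-bid is $31,741.
Helix wins 3 unit(s) at $31,741 each.

Helix: 3 units, pays $95,223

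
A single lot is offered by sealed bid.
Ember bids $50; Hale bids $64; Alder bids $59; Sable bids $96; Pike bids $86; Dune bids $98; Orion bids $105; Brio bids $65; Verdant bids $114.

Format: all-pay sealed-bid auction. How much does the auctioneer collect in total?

Total revenue: $737

Bids ranked: 114 (Verdant) > 105 (Orion) > 98 (Dune) > 96 (Sable) > 86 (Pike) > 65 (Brio) > …
Every bidder forfeits their bid regardless of winning.
Revenue = 50 + 64 + 59 + 96 + 86 + 98 + 105 + 65 + 114 = $737.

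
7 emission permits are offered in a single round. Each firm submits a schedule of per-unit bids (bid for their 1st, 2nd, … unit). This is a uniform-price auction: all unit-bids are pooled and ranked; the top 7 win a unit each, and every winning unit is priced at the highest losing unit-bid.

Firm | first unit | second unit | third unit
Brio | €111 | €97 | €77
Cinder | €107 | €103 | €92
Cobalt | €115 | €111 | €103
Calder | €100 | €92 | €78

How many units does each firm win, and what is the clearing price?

Brio 1, Calder 1, Cinder 2, Cobalt 3; clearing price €97

Pooled unit-bids ranked (top 7): 115 (Cobalt-1), 111 (Brio-1), 111 (Cobalt-2), 107 (Cinder-1), 103 (Cinder-2), 103 (Cobalt-3), 100 (Calder-1)
The (k+1)-th unit-bid is €97.
Allocation: Brio 1, Calder 1, Cinder 2, Cobalt 3.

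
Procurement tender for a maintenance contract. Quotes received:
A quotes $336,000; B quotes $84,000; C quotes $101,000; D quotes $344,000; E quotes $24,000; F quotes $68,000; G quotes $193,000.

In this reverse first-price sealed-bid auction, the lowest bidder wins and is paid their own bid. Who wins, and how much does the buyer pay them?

Rule: the lowest bidder wins and is paid their own bid.
Bids ranked: 24,000 (E) < 68,000 (F) < 84,000 (B) < 101,000 (C) < 193,000 (G) < 336,000 (A) < …
First-price: E is paid what they bid, $24,000.

E is paid $24,000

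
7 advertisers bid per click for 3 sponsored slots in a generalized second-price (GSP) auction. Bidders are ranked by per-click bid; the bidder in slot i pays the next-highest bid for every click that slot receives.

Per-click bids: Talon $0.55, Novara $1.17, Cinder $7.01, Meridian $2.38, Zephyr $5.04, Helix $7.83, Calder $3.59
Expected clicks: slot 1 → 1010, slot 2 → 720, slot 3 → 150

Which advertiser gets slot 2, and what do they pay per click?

Cinder; $5.04 per click

Sorting advertisers: $7.83 (Helix) > $7.01 (Cinder) > $5.04 (Zephyr) > $3.59 (Calder) > …
Slot 2 goes to the second-ranked bidder, Cinder, who pays the next bid down: $5.04/click.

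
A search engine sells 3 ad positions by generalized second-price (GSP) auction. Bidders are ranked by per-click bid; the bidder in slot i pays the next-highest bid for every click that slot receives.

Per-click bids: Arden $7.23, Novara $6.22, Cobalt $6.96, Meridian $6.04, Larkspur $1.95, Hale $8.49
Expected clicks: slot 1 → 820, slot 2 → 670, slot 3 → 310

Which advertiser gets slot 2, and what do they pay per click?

Arden; $6.96 per click

Sorting advertisers: $8.49 (Hale) > $7.23 (Arden) > $6.96 (Cobalt) > $6.22 (Novara) > …
Slot 2 goes to the second-ranked bidder, Arden, who pays the next bid down: $6.96/click.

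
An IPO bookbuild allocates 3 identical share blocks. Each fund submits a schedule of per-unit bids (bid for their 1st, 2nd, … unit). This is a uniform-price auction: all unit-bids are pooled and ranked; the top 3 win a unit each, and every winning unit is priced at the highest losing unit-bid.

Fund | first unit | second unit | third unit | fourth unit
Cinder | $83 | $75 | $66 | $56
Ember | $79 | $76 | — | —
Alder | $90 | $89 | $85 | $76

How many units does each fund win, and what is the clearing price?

Alder 3; clearing price $83

Merging the schedules and taking the best 3: 90 (Alder-1), 89 (Alder-2), 85 (Alder-3)
First bid not allocated: $83.
Allocation: Alder 3.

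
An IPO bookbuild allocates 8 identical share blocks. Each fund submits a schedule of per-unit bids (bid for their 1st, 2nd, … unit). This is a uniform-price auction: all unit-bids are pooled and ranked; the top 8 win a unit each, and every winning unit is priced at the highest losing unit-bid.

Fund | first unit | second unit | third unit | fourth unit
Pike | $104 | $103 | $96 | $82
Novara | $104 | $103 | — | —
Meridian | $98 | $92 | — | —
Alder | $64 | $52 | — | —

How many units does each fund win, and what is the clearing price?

All unit-bids, highest first — top 8: 104 (Pike-1), 104 (Novara-1), 103 (Pike-2), 103 (Novara-2), 98 (Meridian-1), 96 (Pike-3), 92 (Meridian-2), 82 (Pike-4)
First bid not allocated: $64.
Allocation: Meridian 2, Novara 2, Pike 4.

Meridian 2, Novara 2, Pike 4; clearing price $64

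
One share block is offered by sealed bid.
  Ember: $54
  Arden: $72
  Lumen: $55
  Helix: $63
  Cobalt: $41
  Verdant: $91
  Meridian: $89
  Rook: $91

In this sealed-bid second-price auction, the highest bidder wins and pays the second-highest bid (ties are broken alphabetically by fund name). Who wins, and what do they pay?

Rook pays $91

Sealed-bid second-price auction: the highest bidder wins and pays the second-highest bid.
Bids in order: 91 (Rook) > 91 (Verdant) > 89 (Meridian) > 72 (Arden) > 63 (Helix) > 55 (Lumen) > …
Tie at $91 → Rook wins by tie-break.
Rook is highest; pays the second-highest bid, $91.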